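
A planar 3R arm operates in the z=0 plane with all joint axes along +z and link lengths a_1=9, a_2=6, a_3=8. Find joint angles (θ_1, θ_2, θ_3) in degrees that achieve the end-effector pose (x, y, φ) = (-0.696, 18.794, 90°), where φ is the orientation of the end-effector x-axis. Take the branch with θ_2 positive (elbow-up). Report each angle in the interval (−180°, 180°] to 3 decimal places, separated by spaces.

wrist centre = target − a_3·(cos φ, sin φ) = (-0.6960, 10.7940)
cos θ_2 = (116.9949−9²−6²)/(2·9·6) = -0.0000; θ_2 = 90.0027° (elbow-up)
β = atan2(10.7940,-0.6960) = 93.6893°; ψ = atan2(6.0000,8.9997) = 33.6909°
θ_1 = β − ψ = 59.9984°
θ_3 = φ − θ_1 − θ_2 = -60.0012° (wrapped to (-180°,180°])

59.998 90.003 -60.001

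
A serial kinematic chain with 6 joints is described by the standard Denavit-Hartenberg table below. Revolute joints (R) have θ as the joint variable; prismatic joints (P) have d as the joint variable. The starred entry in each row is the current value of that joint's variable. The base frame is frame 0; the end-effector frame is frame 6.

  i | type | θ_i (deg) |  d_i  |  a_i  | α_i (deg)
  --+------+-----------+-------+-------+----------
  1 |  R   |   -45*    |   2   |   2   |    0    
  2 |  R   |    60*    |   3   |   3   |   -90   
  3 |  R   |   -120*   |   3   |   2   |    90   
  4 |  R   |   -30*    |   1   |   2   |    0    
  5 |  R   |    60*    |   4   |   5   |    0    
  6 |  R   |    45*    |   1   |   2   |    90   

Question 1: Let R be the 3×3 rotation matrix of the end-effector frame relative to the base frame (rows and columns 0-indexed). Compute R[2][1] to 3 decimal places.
-0.500

End-effector y-axis (col 1 of R) = (-0.8365,-0.2241,-0.5000)
R[2][1] = -0.5000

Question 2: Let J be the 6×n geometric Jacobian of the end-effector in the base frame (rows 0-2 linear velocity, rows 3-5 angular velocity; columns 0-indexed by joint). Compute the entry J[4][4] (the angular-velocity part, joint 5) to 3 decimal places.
axis z_4 = (-0.8365,-0.2241,-0.5000); lever o_n−o_4 = (-7.6709,2.5328,1.6983)
cross product → J_v[:, 4] = (0.8857,5.2561,-3.8381)
J_ω[:, 4] = z_4
entry J[4][4] = -0.2241

-0.224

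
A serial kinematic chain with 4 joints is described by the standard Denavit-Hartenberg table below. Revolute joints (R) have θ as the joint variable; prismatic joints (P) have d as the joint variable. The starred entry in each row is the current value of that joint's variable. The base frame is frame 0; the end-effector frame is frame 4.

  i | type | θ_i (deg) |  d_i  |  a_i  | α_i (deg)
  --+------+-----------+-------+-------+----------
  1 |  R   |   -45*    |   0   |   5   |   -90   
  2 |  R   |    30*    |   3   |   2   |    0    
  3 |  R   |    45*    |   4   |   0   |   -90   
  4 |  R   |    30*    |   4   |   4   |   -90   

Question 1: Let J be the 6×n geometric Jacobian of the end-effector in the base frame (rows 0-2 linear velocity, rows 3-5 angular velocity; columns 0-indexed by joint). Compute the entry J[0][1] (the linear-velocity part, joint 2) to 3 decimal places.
-3.805

axis z_1 = (0.7071,0.7071,0.0000); lever o_n−o_1 = (2.6622,4.4089,-5.3813)
cross product → J_v[:, 1] = (-3.8052,3.8052,1.2351)
J_ω[:, 1] = z_1
entry J[0][1] = -3.8052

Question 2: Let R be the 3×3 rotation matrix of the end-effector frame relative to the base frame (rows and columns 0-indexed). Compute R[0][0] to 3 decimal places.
-0.195

End-effector x-axis (col 0 of R) = (-0.1951,-0.5120,-0.8365)
R[0][0] = -0.1951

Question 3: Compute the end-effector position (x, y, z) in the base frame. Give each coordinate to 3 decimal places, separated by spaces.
6.198 0.873 -5.381

after link 1: o_1 = (3.5355, -3.5355, 0.0000)
after link 2: o_2 = (6.8816, -2.6390, -1.0000)
after link 3: o_3 = (9.7100, 0.1895, -1.0000)
after link 4: o_4 = (6.1977, 0.8733, -5.3813)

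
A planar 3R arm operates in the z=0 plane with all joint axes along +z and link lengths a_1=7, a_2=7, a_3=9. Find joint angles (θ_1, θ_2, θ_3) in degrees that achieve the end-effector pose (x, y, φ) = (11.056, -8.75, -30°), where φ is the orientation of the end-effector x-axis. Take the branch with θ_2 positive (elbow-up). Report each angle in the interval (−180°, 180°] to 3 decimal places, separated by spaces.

wrist centre = target − a_3·(cos φ, sin φ) = (3.2618, -4.2500)
cos θ_2 = (28.7017−7²−7²)/(2·7·7) = -0.7071; θ_2 = 135.0016° (elbow-up)
β = atan2(-4.2500,3.2618) = -52.4946°; ψ = atan2(4.9496,2.0501) = 67.5008°
θ_1 = β − ψ = -119.9954°
θ_3 = φ − θ_1 − θ_2 = -45.0061° (wrapped to (-180°,180°])

-119.995 135.002 -45.006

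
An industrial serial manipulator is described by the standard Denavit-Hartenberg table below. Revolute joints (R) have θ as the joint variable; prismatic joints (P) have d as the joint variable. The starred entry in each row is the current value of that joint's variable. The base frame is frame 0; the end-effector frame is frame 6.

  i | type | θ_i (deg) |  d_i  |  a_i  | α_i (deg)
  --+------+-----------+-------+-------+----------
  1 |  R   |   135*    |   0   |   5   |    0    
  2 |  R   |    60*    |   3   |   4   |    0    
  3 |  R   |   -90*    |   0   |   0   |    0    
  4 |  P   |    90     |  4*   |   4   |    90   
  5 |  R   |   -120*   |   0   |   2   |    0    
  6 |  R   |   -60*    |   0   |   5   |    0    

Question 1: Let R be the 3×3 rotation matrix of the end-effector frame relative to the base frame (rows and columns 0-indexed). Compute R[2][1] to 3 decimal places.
End-effector y-axis (col 1 of R) = (-0.0000,-0.0000,-1.0000)
R[2][1] = -1.0000

-1.000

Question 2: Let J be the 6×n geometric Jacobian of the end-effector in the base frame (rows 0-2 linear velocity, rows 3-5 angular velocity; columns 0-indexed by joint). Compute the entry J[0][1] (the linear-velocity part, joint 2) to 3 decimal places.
0.518

axis z_1 = (0.0000,0.0000,1.0000); lever o_n−o_1 = (-1.9319,-0.5176,5.2679)
cross product → J_v[:, 1] = (0.5176,-1.9319,0.0000)
J_ω[:, 1] = z_1
entry J[0][1] = 0.5176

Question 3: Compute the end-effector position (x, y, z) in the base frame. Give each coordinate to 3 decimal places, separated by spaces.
-5.467 3.018 5.268

after link 1: o_1 = (-3.5355, 3.5355, 0.0000)
after link 2: o_2 = (-7.3992, 2.5003, 3.0000)
after link 3: o_3 = (-7.3992, 2.5003, 3.0000)
after link 4: o_4 = (-11.2629, 1.4650, 7.0000)
after link 5: o_5 = (-10.2970, 1.7238, 5.2679)
after link 6: o_6 = (-5.4674, 3.0179, 5.2679)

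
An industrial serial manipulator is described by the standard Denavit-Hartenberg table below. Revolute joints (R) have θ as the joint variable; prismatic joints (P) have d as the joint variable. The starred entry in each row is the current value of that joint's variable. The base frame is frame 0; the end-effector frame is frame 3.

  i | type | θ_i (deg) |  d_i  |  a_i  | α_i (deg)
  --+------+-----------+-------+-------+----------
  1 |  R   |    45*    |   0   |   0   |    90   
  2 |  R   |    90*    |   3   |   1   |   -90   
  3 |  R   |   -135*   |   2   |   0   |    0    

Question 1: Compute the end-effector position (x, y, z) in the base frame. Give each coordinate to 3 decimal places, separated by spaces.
0.707 -3.536 1.000

after link 1: o_1 = (0.0000, 0.0000, 0.0000)
after link 2: o_2 = (2.1213, -2.1213, 1.0000)
after link 3: o_3 = (0.7071, -3.5355, 1.0000)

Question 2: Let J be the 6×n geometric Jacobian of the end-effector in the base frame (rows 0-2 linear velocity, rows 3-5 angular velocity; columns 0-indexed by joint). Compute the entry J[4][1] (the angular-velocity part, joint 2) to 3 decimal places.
-0.707

axis z_1 = (0.7071,-0.7071,0.0000); lever o_n−o_1 = (0.7071,-3.5355,1.0000)
cross product → J_v[:, 1] = (-0.7071,-0.7071,-2.0000)
J_ω[:, 1] = z_1
entry J[4][1] = -0.7071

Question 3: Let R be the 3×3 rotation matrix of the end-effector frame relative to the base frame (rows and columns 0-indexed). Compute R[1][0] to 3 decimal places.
-0.500

End-effector x-axis (col 0 of R) = (0.5000,-0.5000,-0.7071)
R[1][0] = -0.5000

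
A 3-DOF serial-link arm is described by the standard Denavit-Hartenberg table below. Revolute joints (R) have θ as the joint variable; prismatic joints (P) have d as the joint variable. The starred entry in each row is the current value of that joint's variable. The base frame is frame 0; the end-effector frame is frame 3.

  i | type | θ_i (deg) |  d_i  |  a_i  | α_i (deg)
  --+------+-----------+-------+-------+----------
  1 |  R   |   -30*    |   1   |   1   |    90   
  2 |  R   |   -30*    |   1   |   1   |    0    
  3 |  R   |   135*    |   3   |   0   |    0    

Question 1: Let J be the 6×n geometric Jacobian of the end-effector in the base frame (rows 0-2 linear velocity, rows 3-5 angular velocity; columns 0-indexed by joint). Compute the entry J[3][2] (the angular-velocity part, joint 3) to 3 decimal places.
axis z_2 = (-0.5000,-0.8660,0.0000); lever o_n−o_2 = (-1.5000,-2.5981,0.0000)
cross product → J_v[:, 2] = (-0.0000,0.0000,0.0000)
J_ω[:, 2] = z_2
entry J[3][2] = -0.5000

-0.500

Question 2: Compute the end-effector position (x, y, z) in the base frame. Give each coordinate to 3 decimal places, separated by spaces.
after link 1: o_1 = (0.8660, -0.5000, 1.0000)
after link 2: o_2 = (1.1160, -1.7990, 0.5000)
after link 3: o_3 = (-0.3840, -4.3971, 0.5000)

-0.384 -4.397 0.500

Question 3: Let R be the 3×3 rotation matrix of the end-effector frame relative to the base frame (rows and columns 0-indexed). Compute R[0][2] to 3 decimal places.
End-effector z-axis (col 2 of R) = (-0.5000,-0.8660,0.0000)
R[0][2] = -0.5000

-0.500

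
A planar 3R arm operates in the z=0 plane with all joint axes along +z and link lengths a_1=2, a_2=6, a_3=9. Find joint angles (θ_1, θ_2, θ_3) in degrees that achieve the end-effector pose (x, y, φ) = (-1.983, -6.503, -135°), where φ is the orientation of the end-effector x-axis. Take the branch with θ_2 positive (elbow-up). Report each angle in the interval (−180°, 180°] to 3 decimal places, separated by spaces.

-138.652 150.015 -146.364

wrist centre = target − a_3·(cos φ, sin φ) = (4.3810, -0.1390)
cos θ_2 = (19.2122−2²−6²)/(2·2·6) = -0.8662; θ_2 = 150.0155° (elbow-up)
β = atan2(-0.1390,4.3810) = -1.8178°; ψ = atan2(2.9986,-3.1970) = 136.8338°
θ_1 = β − ψ = -138.6516°
θ_3 = φ − θ_1 − θ_2 = -146.3638° (wrapped to (-180°,180°])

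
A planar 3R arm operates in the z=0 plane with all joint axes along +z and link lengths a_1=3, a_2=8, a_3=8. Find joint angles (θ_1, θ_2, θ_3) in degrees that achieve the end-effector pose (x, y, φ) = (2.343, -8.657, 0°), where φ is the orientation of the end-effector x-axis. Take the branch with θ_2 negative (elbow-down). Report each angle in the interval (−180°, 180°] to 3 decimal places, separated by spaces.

-90.006 -44.993 134.999

wrist centre = target − a_3·(cos φ, sin φ) = (-5.6570, -8.6570)
cos θ_2 = (106.9453−3²−8²)/(2·3·8) = 0.7072; θ_2 = -44.9930° (elbow-down)
β = atan2(-8.6570,-5.6570) = -123.1630°; ψ = atan2(-5.6562,8.6575) = -33.1574°
θ_1 = β − ψ = -90.0056°
θ_3 = φ − θ_1 − θ_2 = 134.9985° (wrapped to (-180°,180°])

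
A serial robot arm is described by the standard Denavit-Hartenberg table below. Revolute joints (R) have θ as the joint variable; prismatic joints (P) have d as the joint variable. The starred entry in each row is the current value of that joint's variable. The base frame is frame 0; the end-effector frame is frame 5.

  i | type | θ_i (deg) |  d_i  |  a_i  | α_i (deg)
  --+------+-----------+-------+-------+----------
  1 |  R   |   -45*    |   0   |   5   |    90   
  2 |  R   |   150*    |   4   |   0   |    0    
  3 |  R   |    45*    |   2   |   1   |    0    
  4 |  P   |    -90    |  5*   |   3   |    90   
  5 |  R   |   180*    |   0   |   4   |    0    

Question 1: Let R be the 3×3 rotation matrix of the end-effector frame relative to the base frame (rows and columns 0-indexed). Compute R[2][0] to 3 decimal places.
-0.966

End-effector x-axis (col 0 of R) = (0.1830,-0.1830,-0.9659)
R[2][0] = -0.9659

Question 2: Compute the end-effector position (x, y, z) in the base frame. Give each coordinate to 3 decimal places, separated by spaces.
after link 1: o_1 = (3.5355, -3.5355, 0.0000)
after link 2: o_2 = (0.7071, -6.3640, 0.0000)
after link 3: o_3 = (-1.3901, -7.0952, -0.2588)
after link 4: o_4 = (-5.4747, -10.0817, 2.6390)
after link 5: o_5 = (-4.7426, -10.8137, -1.2247)

-4.743 -10.814 -1.225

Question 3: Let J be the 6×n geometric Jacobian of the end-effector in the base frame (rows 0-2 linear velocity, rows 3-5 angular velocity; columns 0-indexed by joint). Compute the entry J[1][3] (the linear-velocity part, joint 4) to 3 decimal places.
prismatic axis z_3 = (-0.7071,-0.7071,0.0000)
J_v[:, 3] = z_3; J_ω[:, 3] = (0,0,0)
entry J[1][3] = -0.7071

-0.707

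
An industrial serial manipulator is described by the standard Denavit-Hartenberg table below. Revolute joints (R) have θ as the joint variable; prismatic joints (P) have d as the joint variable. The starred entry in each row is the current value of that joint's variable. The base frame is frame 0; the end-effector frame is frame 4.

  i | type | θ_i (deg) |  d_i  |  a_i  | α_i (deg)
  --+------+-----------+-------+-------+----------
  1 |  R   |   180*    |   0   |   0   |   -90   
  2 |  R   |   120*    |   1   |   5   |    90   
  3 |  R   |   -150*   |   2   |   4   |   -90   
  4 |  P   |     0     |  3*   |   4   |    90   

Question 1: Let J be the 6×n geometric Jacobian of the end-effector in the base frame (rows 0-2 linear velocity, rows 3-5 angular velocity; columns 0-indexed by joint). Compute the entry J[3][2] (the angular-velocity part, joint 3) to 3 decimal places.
-0.866

axis z_2 = (-0.8660,0.0000,-0.5000); lever o_n−o_2 = (-4.4462,6.5981,3.7010)
cross product → J_v[:, 2] = (3.2990,5.4282,-5.7141)
J_ω[:, 2] = z_2
entry J[3][2] = -0.8660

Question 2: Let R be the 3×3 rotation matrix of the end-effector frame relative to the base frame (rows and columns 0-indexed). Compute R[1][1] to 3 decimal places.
0.866

End-effector y-axis (col 1 of R) = (0.2500,0.8660,-0.4330)
R[1][1] = 0.8660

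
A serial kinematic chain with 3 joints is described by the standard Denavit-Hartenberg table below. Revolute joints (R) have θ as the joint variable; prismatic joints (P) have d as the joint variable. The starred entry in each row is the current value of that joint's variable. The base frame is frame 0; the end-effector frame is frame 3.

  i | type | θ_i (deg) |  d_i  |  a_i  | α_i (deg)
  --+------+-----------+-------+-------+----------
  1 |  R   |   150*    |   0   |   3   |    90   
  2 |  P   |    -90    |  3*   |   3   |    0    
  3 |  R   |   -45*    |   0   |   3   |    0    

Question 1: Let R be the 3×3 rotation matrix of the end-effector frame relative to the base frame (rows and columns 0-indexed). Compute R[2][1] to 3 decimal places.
End-effector y-axis (col 1 of R) = (-0.6124,0.3536,-0.7071)
R[2][1] = -0.7071

-0.707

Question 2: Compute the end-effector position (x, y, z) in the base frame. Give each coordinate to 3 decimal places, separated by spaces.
0.739 3.037 -5.121

after link 1: o_1 = (-2.5981, 1.5000, 0.0000)
after link 2: o_2 = (-1.0981, 4.0981, -3.0000)
after link 3: o_3 = (0.7390, 3.0374, -5.1213)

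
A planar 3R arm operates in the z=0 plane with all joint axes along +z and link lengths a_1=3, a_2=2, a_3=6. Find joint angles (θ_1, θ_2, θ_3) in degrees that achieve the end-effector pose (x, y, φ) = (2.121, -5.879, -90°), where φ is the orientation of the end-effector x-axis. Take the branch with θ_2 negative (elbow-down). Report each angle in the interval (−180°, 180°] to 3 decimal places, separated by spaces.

44.991 -135.010 0.018

wrist centre = target − a_3·(cos φ, sin φ) = (2.1210, 0.1210)
cos θ_2 = (4.5133−3²−2²)/(2·3·2) = -0.7072; θ_2 = -135.0097° (elbow-down)
β = atan2(0.1210,2.1210) = 3.2651°; ψ = atan2(-1.4140,1.5855) = -41.7262°
θ_1 = β − ψ = 44.9913°
θ_3 = φ − θ_1 − θ_2 = 0.0184° (wrapped to (-180°,180°])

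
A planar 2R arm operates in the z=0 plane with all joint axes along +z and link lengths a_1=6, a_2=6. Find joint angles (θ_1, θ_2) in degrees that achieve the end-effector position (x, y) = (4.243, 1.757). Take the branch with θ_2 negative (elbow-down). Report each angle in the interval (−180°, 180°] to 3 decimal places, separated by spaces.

cos θ_2 = (21.0901−6²−6²)/(2·6·6) = -0.7071; θ_2 = -134.9980° (elbow-down)
β = atan2(1.7570,4.2430) = 22.4941°; ψ = atan2(-4.2428,1.7575) = -67.4990°
θ_1 = β − ψ = 89.9931°

89.993 -134.998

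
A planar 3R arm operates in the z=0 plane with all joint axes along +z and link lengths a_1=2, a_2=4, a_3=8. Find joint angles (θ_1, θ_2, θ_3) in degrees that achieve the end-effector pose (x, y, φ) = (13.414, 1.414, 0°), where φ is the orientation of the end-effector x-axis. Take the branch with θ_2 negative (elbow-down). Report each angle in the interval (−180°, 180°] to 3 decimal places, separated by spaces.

wrist centre = target − a_3·(cos φ, sin φ) = (5.4140, 1.4140)
cos θ_2 = (31.3108−2²−4²)/(2·2·4) = 0.7069; θ_2 = -45.0148° (elbow-down)
β = atan2(1.4140,5.4140) = 14.6372°; ψ = atan2(-2.8292,4.8277) = -30.3714°
θ_1 = β − ψ = 45.0087°
θ_3 = φ − θ_1 − θ_2 = 0.0061° (wrapped to (-180°,180°])

45.009 -45.015 0.006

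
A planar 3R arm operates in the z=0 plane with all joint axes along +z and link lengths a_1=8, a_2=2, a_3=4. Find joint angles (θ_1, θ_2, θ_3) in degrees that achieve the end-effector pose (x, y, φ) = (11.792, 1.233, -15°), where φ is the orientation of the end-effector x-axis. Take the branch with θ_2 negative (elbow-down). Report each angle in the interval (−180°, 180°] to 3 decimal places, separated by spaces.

30.002 -89.995 44.993

wrist centre = target − a_3·(cos φ, sin φ) = (7.9283, 2.2683)
cos θ_2 = (68.0030−8²−2²)/(2·8·2) = 0.0001; θ_2 = -89.9947° (elbow-down)
β = atan2(2.2683,7.9283) = 15.9658°; ψ = atan2(-2.0000,8.0002) = -14.0359°
θ_1 = β − ψ = 30.0017°
θ_3 = φ − θ_1 − θ_2 = 44.9930° (wrapped to (-180°,180°])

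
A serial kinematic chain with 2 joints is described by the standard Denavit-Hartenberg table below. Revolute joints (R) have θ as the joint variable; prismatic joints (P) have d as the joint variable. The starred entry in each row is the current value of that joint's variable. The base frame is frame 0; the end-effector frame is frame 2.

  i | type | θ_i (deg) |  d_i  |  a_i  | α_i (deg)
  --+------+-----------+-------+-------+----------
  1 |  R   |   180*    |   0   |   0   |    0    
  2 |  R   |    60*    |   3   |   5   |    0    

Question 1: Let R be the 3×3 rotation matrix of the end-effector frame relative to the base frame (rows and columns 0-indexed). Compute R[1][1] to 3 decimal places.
-0.500

End-effector y-axis (col 1 of R) = (0.8660,-0.5000,0.0000)
R[1][1] = -0.5000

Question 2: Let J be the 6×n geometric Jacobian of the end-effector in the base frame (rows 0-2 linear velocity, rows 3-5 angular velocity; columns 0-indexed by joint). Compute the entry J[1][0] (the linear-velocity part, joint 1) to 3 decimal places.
-2.500

axis z_0 = ẑ; lever o_n−o_0 = (-2.5000,-4.3301,3.0000)
cross product → J_v[:, 0] = (4.3301,-2.5000,0.0000)
J_ω[:, 0] = z_0
entry J[1][0] = -2.5000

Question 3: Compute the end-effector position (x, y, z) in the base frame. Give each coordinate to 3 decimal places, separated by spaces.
-2.500 -4.330 3.000

after link 1: o_1 = (0.0000, 0.0000, 0.0000)
after link 2: o_2 = (-2.5000, -4.3301, 3.0000)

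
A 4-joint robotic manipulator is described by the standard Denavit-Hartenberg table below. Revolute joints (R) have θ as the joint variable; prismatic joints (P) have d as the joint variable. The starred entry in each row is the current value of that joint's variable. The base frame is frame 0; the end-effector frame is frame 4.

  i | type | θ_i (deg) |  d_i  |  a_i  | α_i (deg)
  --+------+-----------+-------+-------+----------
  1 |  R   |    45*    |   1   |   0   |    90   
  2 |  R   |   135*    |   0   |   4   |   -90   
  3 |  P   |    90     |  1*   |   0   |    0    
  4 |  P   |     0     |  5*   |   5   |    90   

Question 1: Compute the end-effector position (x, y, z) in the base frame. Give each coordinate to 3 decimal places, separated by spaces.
after link 1: o_1 = (0.0000, 0.0000, 1.0000)
after link 2: o_2 = (-2.0000, -2.0000, 3.8284)
after link 3: o_3 = (-2.5000, -2.5000, 3.1213)
after link 4: o_4 = (-8.5355, -1.4645, -0.4142)

-8.536 -1.464 -0.414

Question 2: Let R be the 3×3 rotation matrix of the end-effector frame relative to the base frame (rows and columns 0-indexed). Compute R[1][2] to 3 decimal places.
-0.500

End-effector z-axis (col 2 of R) = (-0.5000,-0.5000,0.7071)
R[1][2] = -0.5000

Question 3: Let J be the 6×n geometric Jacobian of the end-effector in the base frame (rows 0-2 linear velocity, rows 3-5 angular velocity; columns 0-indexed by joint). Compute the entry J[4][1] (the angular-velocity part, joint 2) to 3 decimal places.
axis z_1 = (0.7071,-0.7071,0.0000); lever o_n−o_1 = (-8.5355,-1.4645,-1.4142)
cross product → J_v[:, 1] = (1.0000,1.0000,-7.0711)
J_ω[:, 1] = z_1
entry J[4][1] = -0.7071

-0.707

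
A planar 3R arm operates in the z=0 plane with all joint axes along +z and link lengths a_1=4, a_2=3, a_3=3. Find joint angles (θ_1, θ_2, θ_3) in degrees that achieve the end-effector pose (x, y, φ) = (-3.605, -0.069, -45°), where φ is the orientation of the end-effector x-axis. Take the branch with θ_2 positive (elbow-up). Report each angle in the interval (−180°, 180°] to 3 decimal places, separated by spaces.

wrist centre = target − a_3·(cos φ, sin φ) = (-5.7263, 2.0523)
cos θ_2 = (37.0028−4²−3²)/(2·4·3) = 0.5001; θ_2 = 59.9924° (elbow-up)
β = atan2(2.0523,-5.7263) = 160.2823°; ψ = atan2(2.5979,5.5003) = 25.2819°
θ_1 = β − ψ = 135.0003°
θ_3 = φ − θ_1 − θ_2 = 120.0073° (wrapped to (-180°,180°])

135.000 59.992 120.007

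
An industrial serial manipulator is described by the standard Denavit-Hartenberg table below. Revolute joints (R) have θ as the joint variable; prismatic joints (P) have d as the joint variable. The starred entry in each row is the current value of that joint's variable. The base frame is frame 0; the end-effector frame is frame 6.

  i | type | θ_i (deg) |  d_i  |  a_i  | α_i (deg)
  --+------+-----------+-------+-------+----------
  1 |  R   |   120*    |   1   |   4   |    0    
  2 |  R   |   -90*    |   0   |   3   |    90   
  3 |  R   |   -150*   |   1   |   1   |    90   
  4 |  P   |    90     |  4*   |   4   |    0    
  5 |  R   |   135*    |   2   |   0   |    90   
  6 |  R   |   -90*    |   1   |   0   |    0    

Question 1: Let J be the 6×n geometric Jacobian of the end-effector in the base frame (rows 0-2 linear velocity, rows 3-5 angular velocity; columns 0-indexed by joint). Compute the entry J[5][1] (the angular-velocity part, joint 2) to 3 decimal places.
1.000

axis z_1 = (0.0000,0.0000,1.0000); lever o_n−o_1 = (2.6339,-5.0693,5.0497)
cross product → J_v[:, 1] = (5.0693,2.6339,-0.0000)
J_ω[:, 1] = z_1
entry J[5][1] = 1.0000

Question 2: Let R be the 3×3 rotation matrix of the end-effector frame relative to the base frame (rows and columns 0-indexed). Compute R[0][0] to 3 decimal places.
End-effector x-axis (col 0 of R) = (0.4330,0.2500,-0.8660)
R[0][0] = 0.4330

0.433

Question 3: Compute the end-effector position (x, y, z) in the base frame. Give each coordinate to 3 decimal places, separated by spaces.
after link 1: o_1 = (-2.0000, 3.4641, 1.0000)
after link 2: o_2 = (0.5981, 4.9641, 1.0000)
after link 3: o_3 = (0.3481, 3.6651, 0.5000)
after link 4: o_4 = (0.6160, -0.7990, 3.9641)
after link 5: o_5 = (-0.2500, -1.2990, 5.6962)
after link 6: o_6 = (0.6339, -1.6052, 6.0497)

0.634 -1.605 6.050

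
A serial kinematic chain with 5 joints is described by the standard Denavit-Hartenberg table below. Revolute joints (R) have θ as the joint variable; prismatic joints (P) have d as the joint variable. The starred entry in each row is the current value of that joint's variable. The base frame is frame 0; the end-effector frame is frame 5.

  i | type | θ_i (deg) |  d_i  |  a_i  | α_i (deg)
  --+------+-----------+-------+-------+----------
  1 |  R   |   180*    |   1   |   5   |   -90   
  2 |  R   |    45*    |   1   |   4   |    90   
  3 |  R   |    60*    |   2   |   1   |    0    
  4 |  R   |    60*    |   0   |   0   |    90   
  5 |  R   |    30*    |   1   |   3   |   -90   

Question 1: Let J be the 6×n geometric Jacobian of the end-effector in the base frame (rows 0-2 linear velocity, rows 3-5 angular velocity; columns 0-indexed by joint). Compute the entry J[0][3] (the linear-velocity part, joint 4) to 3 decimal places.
1.945

axis z_3 = (-0.7071,0.0000,0.7071); lever o_n−o_3 = (-0.7545,-2.7500,1.3668)
cross product → J_v[:, 3] = (1.9445,0.4330,1.9445)
J_ω[:, 3] = z_3
entry J[0][3] = 1.9445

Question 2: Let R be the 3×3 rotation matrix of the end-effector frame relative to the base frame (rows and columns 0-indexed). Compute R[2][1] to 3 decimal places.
0.612

End-effector y-axis (col 1 of R) = (0.6124,0.5000,0.6124)
R[2][1] = 0.6124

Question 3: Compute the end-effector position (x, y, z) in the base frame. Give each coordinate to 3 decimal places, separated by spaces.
-10.351 -4.616 0.599

after link 1: o_1 = (-5.0000, 0.0000, 1.0000)
after link 2: o_2 = (-7.8284, -1.0000, -1.8284)
after link 3: o_3 = (-9.5962, -1.8660, -0.7678)
after link 4: o_4 = (-9.5962, -1.8660, -0.7678)
after link 5: o_5 = (-10.3507, -4.6160, 0.5991)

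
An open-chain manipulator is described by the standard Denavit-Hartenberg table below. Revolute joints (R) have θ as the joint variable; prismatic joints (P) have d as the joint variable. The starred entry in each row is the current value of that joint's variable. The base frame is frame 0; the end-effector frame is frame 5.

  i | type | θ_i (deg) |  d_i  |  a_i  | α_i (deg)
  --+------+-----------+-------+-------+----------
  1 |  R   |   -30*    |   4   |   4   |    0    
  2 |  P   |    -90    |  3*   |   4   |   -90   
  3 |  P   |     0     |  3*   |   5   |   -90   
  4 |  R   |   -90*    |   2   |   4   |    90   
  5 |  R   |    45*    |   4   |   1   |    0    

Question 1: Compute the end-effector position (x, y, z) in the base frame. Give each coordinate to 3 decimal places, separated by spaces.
7.639 -10.184 4.293

after link 1: o_1 = (3.4641, -2.0000, 4.0000)
after link 2: o_2 = (1.4641, -5.4641, 7.0000)
after link 3: o_3 = (1.5622, -11.2942, 7.0000)
after link 4: o_4 = (5.0263, -13.2942, 5.0000)
after link 5: o_5 = (7.6387, -10.1837, 4.2929)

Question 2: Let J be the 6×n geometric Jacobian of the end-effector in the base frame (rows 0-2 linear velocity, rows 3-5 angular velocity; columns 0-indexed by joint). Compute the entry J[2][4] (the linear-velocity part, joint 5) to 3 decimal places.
-0.707

axis z_4 = (0.5000,0.8660,-0.0000); lever o_n−o_4 = (2.6124,3.1105,-0.7071)
cross product → J_v[:, 4] = (-0.6124,0.3536,-0.7071)
J_ω[:, 4] = z_4
entry J[2][4] = -0.7071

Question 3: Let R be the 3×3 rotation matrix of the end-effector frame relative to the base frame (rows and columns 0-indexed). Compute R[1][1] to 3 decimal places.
0.354

End-effector y-axis (col 1 of R) = (-0.6124,0.3536,-0.7071)
R[1][1] = 0.3536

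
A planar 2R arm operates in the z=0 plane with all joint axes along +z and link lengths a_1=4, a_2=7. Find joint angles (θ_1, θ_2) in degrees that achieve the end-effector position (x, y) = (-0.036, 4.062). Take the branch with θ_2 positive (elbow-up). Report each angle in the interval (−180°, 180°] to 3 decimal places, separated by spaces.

-30.003 150.003

cos θ_2 = (16.5011−4²−7²)/(2·4·7) = -0.8661; θ_2 = 150.0029° (elbow-up)
β = atan2(4.0620,-0.0360) = 90.5078°; ψ = atan2(3.4997,-2.0624) = 120.5107°
θ_1 = β − ψ = -30.0030°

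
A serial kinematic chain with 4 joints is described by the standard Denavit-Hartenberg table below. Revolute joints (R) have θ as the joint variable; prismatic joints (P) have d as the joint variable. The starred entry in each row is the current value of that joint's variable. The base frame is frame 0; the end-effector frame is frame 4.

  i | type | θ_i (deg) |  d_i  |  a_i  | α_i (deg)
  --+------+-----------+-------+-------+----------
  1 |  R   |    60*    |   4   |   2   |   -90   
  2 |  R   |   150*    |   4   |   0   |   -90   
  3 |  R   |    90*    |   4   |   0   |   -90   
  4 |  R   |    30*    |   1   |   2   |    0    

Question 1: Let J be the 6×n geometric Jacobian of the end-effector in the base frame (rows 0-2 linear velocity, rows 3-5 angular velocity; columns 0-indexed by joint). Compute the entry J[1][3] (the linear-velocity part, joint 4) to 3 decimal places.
1.250

axis z_3 = (0.4330,0.7500,0.5000); lever o_n−o_3 = (2.1830,0.3170,-0.3660)
cross product → J_v[:, 3] = (-0.4330,1.2500,-1.5000)
J_ω[:, 3] = z_3
entry J[1][3] = 1.2500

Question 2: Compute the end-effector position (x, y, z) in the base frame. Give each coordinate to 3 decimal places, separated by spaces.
after link 1: o_1 = (1.0000, 1.7321, 4.0000)
after link 2: o_2 = (-2.4641, 3.7321, 4.0000)
after link 3: o_3 = (-3.4641, 2.0000, 7.4641)
after link 4: o_4 = (-1.2811, 2.3170, 7.0981)

-1.281 2.317 7.098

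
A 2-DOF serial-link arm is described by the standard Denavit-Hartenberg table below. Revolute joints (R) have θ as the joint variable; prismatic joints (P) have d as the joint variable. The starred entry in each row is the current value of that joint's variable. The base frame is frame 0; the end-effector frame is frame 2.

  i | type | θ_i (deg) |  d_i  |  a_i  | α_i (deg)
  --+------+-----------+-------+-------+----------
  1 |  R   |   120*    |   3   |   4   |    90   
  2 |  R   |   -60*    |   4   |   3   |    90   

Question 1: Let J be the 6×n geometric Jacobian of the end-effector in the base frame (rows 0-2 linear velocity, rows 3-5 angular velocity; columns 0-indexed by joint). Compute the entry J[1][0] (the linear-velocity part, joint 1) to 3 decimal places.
0.714

axis z_0 = ẑ; lever o_n−o_0 = (0.7141,6.7631,0.4019)
cross product → J_v[:, 0] = (-6.7631,0.7141,0.0000)
J_ω[:, 0] = z_0
entry J[1][0] = 0.7141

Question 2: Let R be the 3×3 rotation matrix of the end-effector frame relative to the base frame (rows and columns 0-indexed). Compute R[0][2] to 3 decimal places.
0.433

End-effector z-axis (col 2 of R) = (0.4330,-0.7500,-0.5000)
R[0][2] = 0.4330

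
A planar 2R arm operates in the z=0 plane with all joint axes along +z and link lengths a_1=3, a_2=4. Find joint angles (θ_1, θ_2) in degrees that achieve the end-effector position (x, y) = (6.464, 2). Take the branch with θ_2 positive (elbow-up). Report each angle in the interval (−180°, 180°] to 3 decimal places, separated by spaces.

-0.003 30.006

cos θ_2 = (45.7833−3²−4²)/(2·3·4) = 0.8660; θ_2 = 30.0063° (elbow-up)
β = atan2(2.0000,6.4640) = 17.1924°; ψ = atan2(2.0004,6.4639) = 17.1957°
θ_1 = β − ψ = -0.0034°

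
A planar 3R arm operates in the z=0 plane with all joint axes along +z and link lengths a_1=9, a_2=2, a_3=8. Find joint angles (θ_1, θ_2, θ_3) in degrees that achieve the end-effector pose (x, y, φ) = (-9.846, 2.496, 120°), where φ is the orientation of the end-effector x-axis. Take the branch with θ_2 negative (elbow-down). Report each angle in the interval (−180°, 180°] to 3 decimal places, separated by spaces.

wrist centre = target − a_3·(cos φ, sin φ) = (-5.8460, -4.4322)
cos θ_2 = (53.8201−9²−2²)/(2·9·2) = -0.8661; θ_2 = -150.0094° (elbow-down)
β = atan2(-4.4322,-5.8460) = -142.8321°; ψ = atan2(-0.9997,7.2678) = -7.8321°
θ_1 = β − ψ = -134.9999°
θ_3 = φ − θ_1 − θ_2 = 45.0093° (wrapped to (-180°,180°])

-135.000 -150.009 45.009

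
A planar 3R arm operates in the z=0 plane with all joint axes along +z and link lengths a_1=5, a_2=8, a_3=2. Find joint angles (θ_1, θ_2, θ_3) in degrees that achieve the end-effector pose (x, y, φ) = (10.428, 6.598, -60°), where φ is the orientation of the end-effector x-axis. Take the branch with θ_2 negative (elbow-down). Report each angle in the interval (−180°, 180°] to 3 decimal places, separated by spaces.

wrist centre = target − a_3·(cos φ, sin φ) = (9.4280, 8.3301)
cos θ_2 = (158.2769−5²−8²)/(2·5·8) = 0.8660; θ_2 = -30.0073° (elbow-down)
β = atan2(8.3301,9.4280) = 41.4620°; ψ = atan2(-4.0009,11.9277) = -18.5429°
θ_1 = β − ψ = 60.0049°
θ_3 = φ − θ_1 − θ_2 = -89.9976° (wrapped to (-180°,180°])

60.005 -30.007 -89.998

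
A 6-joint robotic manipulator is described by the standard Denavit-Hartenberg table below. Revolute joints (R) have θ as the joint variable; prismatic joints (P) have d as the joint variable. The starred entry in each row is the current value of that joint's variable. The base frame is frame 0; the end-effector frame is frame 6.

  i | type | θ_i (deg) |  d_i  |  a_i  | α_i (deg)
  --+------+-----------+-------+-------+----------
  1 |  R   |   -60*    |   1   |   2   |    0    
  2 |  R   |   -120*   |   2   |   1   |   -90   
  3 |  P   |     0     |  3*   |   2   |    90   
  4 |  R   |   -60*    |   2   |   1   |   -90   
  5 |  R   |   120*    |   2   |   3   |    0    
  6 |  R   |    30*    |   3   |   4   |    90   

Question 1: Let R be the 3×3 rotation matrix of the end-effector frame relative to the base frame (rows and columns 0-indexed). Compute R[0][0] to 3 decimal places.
End-effector x-axis (col 0 of R) = (0.4330,-0.7500,-0.5000)
R[0][0] = 0.4330

0.433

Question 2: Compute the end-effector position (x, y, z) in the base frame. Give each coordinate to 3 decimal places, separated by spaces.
-4.348 -10.665 0.402

after link 1: o_1 = (1.0000, -1.7321, 1.0000)
after link 2: o_2 = (0.0000, -1.7321, 3.0000)
after link 3: o_3 = (-2.0000, -4.7321, 3.0000)
after link 4: o_4 = (-2.5000, -3.8660, 5.0000)
after link 5: o_5 = (-3.4821, -6.1651, 2.4019)
after link 6: o_6 = (-4.3481, -10.6651, 0.4019)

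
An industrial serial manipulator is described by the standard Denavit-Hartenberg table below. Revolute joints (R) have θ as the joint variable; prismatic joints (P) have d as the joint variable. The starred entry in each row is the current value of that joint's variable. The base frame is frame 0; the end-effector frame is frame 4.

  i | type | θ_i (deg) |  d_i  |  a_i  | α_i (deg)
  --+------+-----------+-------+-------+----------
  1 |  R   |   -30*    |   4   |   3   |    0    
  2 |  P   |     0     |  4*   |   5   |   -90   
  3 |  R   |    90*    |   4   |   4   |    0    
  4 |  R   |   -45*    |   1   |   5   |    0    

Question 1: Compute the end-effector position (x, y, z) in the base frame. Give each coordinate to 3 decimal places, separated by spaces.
12.490 -1.438 0.464

after link 1: o_1 = (2.5981, -1.5000, 4.0000)
after link 2: o_2 = (6.9282, -4.0000, 8.0000)
after link 3: o_3 = (8.9282, -0.5359, 4.0000)
after link 4: o_4 = (12.4901, -1.4376, 0.4645)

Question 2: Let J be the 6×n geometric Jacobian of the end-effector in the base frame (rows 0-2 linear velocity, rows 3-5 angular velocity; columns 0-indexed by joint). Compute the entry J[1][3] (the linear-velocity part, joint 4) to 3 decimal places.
1.768

axis z_3 = (0.5000,0.8660,0.0000); lever o_n−o_3 = (3.5619,-0.9017,-3.5355)
cross product → J_v[:, 3] = (-3.0619,1.7678,-3.5355)
J_ω[:, 3] = z_3
entry J[1][3] = 1.7678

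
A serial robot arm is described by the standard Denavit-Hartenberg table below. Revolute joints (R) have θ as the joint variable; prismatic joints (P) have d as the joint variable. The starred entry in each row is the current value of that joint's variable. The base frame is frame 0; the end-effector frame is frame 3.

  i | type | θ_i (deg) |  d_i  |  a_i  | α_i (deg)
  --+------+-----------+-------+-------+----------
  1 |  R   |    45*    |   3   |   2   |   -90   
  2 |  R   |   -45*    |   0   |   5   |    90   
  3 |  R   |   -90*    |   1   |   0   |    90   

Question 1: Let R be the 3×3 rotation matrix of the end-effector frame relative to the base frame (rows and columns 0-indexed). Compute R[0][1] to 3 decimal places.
-0.500

End-effector y-axis (col 1 of R) = (-0.5000,-0.5000,0.7071)
R[0][1] = -0.5000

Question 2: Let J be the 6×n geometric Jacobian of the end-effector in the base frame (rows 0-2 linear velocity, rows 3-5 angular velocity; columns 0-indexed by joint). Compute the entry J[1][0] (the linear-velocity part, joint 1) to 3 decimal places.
axis z_0 = ẑ; lever o_n−o_0 = (3.4142,3.4142,7.2426)
cross product → J_v[:, 0] = (-3.4142,3.4142,0.0000)
J_ω[:, 0] = z_0
entry J[1][0] = 3.4142

3.414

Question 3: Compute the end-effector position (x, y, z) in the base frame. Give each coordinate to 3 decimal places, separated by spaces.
3.414 3.414 7.243

after link 1: o_1 = (1.4142, 1.4142, 3.0000)
after link 2: o_2 = (3.9142, 3.9142, 6.5355)
after link 3: o_3 = (3.4142, 3.4142, 7.2426)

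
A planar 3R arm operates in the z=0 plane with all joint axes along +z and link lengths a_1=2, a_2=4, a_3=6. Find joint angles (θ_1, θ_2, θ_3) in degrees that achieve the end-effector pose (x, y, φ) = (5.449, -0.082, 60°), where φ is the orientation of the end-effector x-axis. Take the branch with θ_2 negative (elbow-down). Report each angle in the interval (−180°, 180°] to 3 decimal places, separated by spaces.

-45.006 -29.999 135.005

wrist centre = target − a_3·(cos φ, sin φ) = (2.4490, -5.2782)
cos θ_2 = (33.8565−2²−4²)/(2·2·4) = 0.8660; θ_2 = -29.9994° (elbow-down)
β = atan2(-5.2782,2.4490) = -65.1093°; ψ = atan2(-2.0000,5.4641) = -20.1035°
θ_1 = β − ψ = -45.0058°
θ_3 = φ − θ_1 − θ_2 = 135.0051° (wrapped to (-180°,180°])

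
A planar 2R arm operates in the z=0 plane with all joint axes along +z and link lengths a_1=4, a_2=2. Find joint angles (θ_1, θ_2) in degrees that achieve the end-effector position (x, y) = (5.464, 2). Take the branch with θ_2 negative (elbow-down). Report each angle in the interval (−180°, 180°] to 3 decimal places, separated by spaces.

cos θ_2 = (33.8553−4²−2²)/(2·4·2) = 0.8660; θ_2 = -30.0080° (elbow-down)
β = atan2(2.0000,5.4640) = 20.1043°; ψ = atan2(-1.0002,5.7319) = -9.8987°
θ_1 = β − ψ = 30.0029°

30.003 -30.008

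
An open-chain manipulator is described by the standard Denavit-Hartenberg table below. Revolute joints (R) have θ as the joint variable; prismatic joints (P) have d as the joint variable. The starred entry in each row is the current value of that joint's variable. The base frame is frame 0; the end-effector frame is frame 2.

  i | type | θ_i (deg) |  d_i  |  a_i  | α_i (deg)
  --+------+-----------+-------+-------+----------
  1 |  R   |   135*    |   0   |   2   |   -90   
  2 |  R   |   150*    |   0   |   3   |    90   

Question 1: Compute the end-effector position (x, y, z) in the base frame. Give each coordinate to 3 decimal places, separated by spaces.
0.423 -0.423 -1.500

after link 1: o_1 = (-1.4142, 1.4142, 0.0000)
after link 2: o_2 = (0.4229, -0.4229, -1.5000)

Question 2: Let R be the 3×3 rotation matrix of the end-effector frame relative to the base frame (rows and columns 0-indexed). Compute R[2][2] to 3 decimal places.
End-effector z-axis (col 2 of R) = (-0.3536,0.3536,-0.8660)
R[2][2] = -0.8660

-0.866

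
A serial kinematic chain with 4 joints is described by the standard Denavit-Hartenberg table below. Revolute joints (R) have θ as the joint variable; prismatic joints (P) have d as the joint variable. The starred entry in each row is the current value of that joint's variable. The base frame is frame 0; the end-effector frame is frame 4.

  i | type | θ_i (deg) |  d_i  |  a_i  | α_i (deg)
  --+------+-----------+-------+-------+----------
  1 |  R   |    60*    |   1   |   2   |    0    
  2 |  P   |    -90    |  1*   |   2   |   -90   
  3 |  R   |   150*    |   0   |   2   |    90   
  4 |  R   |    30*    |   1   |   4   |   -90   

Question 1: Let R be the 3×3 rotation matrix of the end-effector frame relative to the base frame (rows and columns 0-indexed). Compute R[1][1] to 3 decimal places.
0.250

End-effector y-axis (col 1 of R) = (-0.4330,0.2500,0.8660)
R[1][1] = 0.2500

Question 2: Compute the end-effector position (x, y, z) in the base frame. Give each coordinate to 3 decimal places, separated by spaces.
0.067 4.580 -1.598

after link 1: o_1 = (1.0000, 1.7321, 1.0000)
after link 2: o_2 = (2.7321, 0.7321, 2.0000)
after link 3: o_3 = (1.2321, 1.5981, 1.0000)
after link 4: o_4 = (0.0670, 4.5801, -1.5981)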